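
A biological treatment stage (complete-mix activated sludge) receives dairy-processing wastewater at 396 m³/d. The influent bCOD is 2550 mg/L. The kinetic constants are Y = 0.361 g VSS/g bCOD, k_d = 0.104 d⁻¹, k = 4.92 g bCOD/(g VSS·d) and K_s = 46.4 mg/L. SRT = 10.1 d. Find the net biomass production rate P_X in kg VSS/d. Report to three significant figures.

From the Monod/SRT balance for a CMAS, S = K_s·(1+k_d θ_c)/[θ_c·(Y k − k_d) − 1] = 46.4 × (1 + 0.104 × 10.1) / [10.1 × (0.361 × 4.92 − 0.104) − 1] = 95.14 / 15.89 = 5.988 mg/L.
Y_obs = Y / (1 + k_d θ_c) = 0.361 / (1 + 0.104 × 10.1) = 0.361 / 2.050 = 0.1761.
Mass of bCOD removed per day: Q(S₀ − S) = 396 × 2544 g/m³ = 1007 kg/d.
So the net sludge growth is P_X = 0.1761 × 1007 = 177.4 kg VSS/d.

P_X ≈ 177 kg VSS/d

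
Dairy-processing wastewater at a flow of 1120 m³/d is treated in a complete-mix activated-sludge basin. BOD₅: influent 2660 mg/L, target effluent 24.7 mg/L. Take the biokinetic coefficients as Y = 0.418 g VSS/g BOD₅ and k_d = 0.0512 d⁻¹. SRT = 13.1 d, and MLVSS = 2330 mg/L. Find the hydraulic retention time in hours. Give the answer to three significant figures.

Steady-state biomass mass balance: V·X·(1 + k_d·θ_c) = Y·Q·(S₀ − S)·θ_c, so V = 0.418 × 1120 × (2660 − 24.7) × 13.1 / [2330 × (1 + 0.0512 × 13.1)] = 1.62×10^7 / 3893 = 4152 m³.
HRT = V/Q = 4152 m³ / 1120 m³·d⁻¹ = 3.707 d × 24 = 88.97 h.

τ ≈ 89.0 h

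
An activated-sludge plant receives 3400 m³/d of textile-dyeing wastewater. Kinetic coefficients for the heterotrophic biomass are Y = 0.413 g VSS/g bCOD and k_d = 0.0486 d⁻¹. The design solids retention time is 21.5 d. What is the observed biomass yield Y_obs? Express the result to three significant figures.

Y_obs ≈ 0.202 g VSS/g bCOD

Correct the yield for decay: Y_obs = Y/(1 + k_d θ_c) = 0.413 / (1 + 0.0486 × 21.5) = 0.413 / 2.045 = 0.2020.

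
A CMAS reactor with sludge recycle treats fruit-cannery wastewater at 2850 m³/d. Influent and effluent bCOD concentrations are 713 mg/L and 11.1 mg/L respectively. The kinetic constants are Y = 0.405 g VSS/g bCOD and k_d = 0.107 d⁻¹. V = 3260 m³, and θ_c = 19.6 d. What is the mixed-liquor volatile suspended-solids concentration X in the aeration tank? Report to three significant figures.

X ≈ 1570 mg/L

From V·X·(1 + k_d·θ_c) = Y·Q·(S₀ − S)·θ_c: X = 0.405 × 2850 × (713 − 11.1) × 19.6 / [3260 × (1 + 0.107 × 19.6)] = 1573 mg/L.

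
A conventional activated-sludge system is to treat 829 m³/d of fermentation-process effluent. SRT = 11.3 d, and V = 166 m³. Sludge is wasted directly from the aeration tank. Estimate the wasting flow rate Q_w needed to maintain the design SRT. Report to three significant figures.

With mixed-liquor wasting, θ_c = V/Q_w, so Q_w = V/θ_c = 166.0/11.3 = 14.69 m³/d.

Q_w ≈ 14.7 m³/d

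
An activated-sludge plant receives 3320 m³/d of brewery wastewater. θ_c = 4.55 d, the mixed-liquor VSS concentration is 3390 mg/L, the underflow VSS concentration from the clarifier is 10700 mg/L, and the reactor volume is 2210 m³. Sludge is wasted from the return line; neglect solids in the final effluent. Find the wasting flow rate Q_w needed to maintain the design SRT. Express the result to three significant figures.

Q_w ≈ 154 m³/d

Q_w = (V·X)/(θ_c X_r) = 2210 × 3390 / (4.55 × 10700) = 153.9 m³/d.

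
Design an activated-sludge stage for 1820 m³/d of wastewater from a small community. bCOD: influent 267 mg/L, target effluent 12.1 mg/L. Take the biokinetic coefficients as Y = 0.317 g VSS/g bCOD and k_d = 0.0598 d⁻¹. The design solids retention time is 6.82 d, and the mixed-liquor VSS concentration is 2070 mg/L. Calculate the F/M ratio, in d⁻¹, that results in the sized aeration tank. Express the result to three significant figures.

F/M ≈ 0.682 d⁻¹

Steady-state biomass mass balance: V·X·(1 + k_d·θ_c) = Y·Q·(S₀ − S)·θ_c, so V = 0.317 × 1820 × (267 − 12.1) × 6.82 / [2070 × (1 + 0.0598 × 6.82)] = 1×10^6 / 2914 = 344.2 m³.
F/M = Q·S₀ / (V·X) = 1820 × 267 / (344.2 × 2070) = 0.6821 g bCOD·(g VSS·d)⁻¹.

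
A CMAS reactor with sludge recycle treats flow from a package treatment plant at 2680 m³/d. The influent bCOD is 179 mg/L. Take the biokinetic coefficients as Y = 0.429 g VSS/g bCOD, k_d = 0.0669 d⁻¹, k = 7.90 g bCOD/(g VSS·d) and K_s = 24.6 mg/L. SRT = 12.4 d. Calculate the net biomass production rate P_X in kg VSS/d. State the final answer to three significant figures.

From the Monod/SRT balance for a CMAS, S = K_s·(1+k_d θ_c)/[θ_c·(Y k − k_d) − 1] = 24.6 × (1 + 0.0669 × 12.4) / [12.4 × (0.429 × 7.90 − 0.0669) − 1] = 45.01 / 40.20 = 1.120 mg/L.
Y_obs = Y / (1 + k_d θ_c) = 0.429 / (1 + 0.0669 × 12.4) = 0.429 / 1.830 = 0.2345.
Substrate removed = Q·(S₀ − S) = 2680 m³/d × (179 − 1.12) g/m³ = 4.77×10^5 g/d = 476.7 kg/d.
Net biomass production P_X = Y_obs × Q·(S₀ − S) = 0.2345 × 476.7 = 111.8 kg VSS/d.

P_X ≈ 112 kg VSS/d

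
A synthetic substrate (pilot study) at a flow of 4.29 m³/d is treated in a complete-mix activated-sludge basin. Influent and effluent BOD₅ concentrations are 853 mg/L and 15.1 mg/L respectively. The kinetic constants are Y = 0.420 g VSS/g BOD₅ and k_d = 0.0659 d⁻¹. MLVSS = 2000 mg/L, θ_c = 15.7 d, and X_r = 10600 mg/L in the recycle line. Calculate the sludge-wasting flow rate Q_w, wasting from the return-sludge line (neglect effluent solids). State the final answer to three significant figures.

Q_w ≈ 0.0700 m³/d

Rearranging the biomass balance for a CMAS with decay, V = Y·Q·ΔS·θ_c / [X·(1+k_d θ_c)] = 0.420 × 4.29 × (853 − 15.1) × 15.7 / [2000 × (1 + 0.0659 × 15.7)] = 2.37×10^4 / 4069 = 5.825 m³.
Wasting from the return line (neglecting effluent solids): Q_w = V·X / (θ_c·X_r) = 5.825 × 2000 / (15.7 × 10600) = 0.07000 m³/d.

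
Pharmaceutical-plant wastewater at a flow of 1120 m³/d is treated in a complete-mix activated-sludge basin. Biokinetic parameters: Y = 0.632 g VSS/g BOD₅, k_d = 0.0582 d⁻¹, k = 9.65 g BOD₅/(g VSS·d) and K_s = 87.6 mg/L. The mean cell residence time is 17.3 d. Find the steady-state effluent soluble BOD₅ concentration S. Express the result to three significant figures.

S ≈ 1.70 mg/L

For a completely mixed reactor with recycle the Lawrence–McCarty relation gives S = K_s·(1 + k_d·θ_c) / [θ_c·(Y·k − k_d) − 1] = 87.6 × (1 + 0.0582 × 17.3) / [17.3 × (0.632 × 9.65 − 0.0582) − 1] = 175.8 / 103.5 = 1.699 mg/L.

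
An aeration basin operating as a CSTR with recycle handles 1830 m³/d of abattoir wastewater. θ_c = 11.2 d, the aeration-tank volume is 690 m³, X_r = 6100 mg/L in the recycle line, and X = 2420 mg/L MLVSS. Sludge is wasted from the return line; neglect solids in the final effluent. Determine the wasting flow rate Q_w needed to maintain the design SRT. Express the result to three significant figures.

Q_w = (V·X)/(θ_c X_r) = 690.0 × 2420 / (11.2 × 6100) = 24.44 m³/d.

Q_w ≈ 24.4 m³/d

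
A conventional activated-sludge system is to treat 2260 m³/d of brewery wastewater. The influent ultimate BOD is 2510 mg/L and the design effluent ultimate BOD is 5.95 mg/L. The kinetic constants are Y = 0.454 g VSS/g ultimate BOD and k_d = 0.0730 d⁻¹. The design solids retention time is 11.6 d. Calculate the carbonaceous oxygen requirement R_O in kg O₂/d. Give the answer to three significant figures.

Correct the yield for decay: Y_obs = Y/(1 + k_d θ_c) = 0.454 / (1 + 0.0730 × 11.6) = 0.454 / 1.847 = 0.2458.
Mass of ultimate BOD removed per day: Q(S₀ − S) = 2260 × 2504 g/m³ = 5659 kg/d.
Net sludge production P_X = 0.2458 × 5659 = 1391 kg VSS/d.
Carbonaceous O₂ demand = substrate oxidised − cell-mass equivalent = 5659 − 1.42 × 1391 = 3684 kg O₂/d.

R_O ≈ 3680 kg O₂/d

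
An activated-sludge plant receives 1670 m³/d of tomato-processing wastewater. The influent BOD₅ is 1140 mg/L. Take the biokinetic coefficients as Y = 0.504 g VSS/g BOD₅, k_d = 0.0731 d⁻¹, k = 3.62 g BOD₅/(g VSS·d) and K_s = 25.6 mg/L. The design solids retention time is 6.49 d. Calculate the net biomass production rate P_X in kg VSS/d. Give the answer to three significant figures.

From the Monod/SRT balance for a CMAS, S = K_s·(1+k_d θ_c)/[θ_c·(Y k − k_d) − 1] = 25.6 × (1 + 0.0731 × 6.49) / [6.49 × (0.504 × 3.62 − 0.0731) − 1] = 37.75 / 10.37 = 3.641 mg/L.
Observed yield with endogenous decay: Y_obs = Y / (1 + k_d·θ_c) = 0.504 / (1 + 0.0731 × 6.49) = 0.504 / 1.474 = 0.3418 g VSS/g BOD₅.
Mass of BOD₅ removed per day: Q(S₀ − S) = 1670 × 1136 g/m³ = 1898 kg/d.
So the net sludge growth is P_X = 0.3418 × 1898 = 648.7 kg VSS/d.

P_X ≈ 649 kg VSS/d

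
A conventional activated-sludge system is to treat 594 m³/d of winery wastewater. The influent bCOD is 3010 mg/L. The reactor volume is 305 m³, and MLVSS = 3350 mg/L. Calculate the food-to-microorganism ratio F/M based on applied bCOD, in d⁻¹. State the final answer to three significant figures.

F/M ≈ 1.75 d⁻¹

Food-to-microorganism ratio F/M = Q S₀ / (V X) = 594 × 3010 / (305.0 × 3350) = 1.750 d⁻¹.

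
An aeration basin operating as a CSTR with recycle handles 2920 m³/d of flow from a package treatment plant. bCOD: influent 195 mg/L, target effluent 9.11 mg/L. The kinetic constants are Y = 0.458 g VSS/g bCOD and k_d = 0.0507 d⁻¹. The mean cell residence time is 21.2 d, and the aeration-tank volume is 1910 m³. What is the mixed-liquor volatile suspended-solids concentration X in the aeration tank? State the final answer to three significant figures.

X ≈ 1330 mg/L

X = Y·Q·ΔS·θ_c / [V·(1 + k_d θ_c)] = 0.458 × 2920 × (195 − 9.11) × 21.2 / [1910 × (1 + 0.0507 × 21.2)] = 1330 mg/L.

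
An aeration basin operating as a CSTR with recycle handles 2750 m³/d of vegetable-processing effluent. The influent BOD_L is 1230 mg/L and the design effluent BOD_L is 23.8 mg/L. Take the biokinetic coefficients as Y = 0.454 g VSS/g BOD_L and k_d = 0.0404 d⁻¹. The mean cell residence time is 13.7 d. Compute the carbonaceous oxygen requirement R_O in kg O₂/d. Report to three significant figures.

R_O ≈ 1940 kg O₂/d

Observed yield with endogenous decay: Y_obs = Y / (1 + k_d·θ_c) = 0.454 / (1 + 0.0404 × 13.7) = 0.454 / 1.553 = 0.2922 g VSS/g BOD_L.
ΔS = 1230 − 23.8 = 1206 mg/L, so the substrate removal rate is 2750 × 1206/1000 = 3317 kg BOD_L/d.
Net sludge production P_X = 0.2922 × 3317 = 969.4 kg VSS/d.
Carbonaceous O₂ demand = substrate oxidised − cell-mass equivalent = 3317 − 1.42 × 969.4 = 1941 kg O₂/d.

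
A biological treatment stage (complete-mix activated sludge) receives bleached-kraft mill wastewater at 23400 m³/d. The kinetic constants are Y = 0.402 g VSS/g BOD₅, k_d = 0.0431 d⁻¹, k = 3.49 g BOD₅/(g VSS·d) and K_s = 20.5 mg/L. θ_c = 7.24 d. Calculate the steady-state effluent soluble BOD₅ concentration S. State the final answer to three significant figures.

From the Monod/SRT balance for a CMAS, S = K_s·(1+k_d θ_c)/[θ_c·(Y k − k_d) − 1] = 20.5 × (1 + 0.0431 × 7.24) / [7.24 × (0.402 × 3.49 − 0.0431) − 1] = 26.90 / 8.846 = 3.041 mg/L.

S ≈ 3.04 mg/L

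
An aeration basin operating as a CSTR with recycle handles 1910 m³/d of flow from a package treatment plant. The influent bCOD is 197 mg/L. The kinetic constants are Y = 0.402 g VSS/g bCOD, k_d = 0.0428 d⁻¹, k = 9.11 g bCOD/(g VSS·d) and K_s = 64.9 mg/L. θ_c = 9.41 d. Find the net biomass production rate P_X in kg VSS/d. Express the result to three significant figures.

P_X ≈ 106 kg VSS/d

For a completely mixed reactor with recycle the Lawrence–McCarty relation gives S = K_s·(1 + k_d·θ_c) / [θ_c·(Y·k − k_d) − 1] = 64.9 × (1 + 0.0428 × 9.41) / [9.41 × (0.402 × 9.11 − 0.0428) − 1] = 91.04 / 33.06 = 2.754 mg/L.
Observed yield with endogenous decay: Y_obs = Y / (1 + k_d·θ_c) = 0.402 / (1 + 0.0428 × 9.41) = 0.402 / 1.403 = 0.2866 g VSS/g bCOD.
Substrate removed = Q·(S₀ − S) = 1910 m³/d × (197 − 2.75) g/m³ = 3.71×10^5 g/d = 371.0 kg/d.
Net biomass production P_X = Y_obs × Q·(S₀ − S) = 0.2866 × 371.0 = 106.3 kg VSS/d.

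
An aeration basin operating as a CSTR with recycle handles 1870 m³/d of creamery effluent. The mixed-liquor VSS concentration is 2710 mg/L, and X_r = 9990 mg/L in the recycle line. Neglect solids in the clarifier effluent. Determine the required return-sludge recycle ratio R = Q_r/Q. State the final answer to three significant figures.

R ≈ 0.372

Mass balance around the secondary clarifier (neglecting effluent solids): R = X / (X_r − X) = 2710 / (9990 − 2710) = 0.3723.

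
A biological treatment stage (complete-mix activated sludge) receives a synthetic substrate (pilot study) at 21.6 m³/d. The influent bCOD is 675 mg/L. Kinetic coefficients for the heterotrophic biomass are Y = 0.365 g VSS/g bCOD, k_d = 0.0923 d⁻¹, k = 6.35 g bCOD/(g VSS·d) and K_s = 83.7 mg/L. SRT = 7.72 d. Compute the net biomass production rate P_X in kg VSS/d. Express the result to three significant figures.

P_X ≈ 3.07 kg VSS/d

From the Monod/SRT balance for a CMAS, S = K_s·(1+k_d θ_c)/[θ_c·(Y k − k_d) − 1] = 83.7 × (1 + 0.0923 × 7.72) / [7.72 × (0.365 × 6.35 − 0.0923) − 1] = 143.3 / 16.18 = 8.859 mg/L.
Correct the yield for decay: Y_obs = Y/(1 + k_d θ_c) = 0.365 / (1 + 0.0923 × 7.72) = 0.365 / 1.713 = 0.2131.
ΔS = 675 − 8.86 = 666.1 mg/L, so the substrate removal rate is 21.6 × 666.1/1000 = 14.39 kg bCOD/d.
Net biomass production P_X = Y_obs × Q·(S₀ − S) = 0.2131 × 14.39 = 3.067 kg VSS/d.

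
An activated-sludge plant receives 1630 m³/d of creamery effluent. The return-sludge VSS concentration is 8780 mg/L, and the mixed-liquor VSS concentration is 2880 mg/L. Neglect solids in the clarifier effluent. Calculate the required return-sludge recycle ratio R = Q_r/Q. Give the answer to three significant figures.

R ≈ 0.488

Solids balance on the clarifier gives (1+R)X = R·X_r, so R = X/(X_r − X) = 2880 / (8780 − 2880) = 0.4881.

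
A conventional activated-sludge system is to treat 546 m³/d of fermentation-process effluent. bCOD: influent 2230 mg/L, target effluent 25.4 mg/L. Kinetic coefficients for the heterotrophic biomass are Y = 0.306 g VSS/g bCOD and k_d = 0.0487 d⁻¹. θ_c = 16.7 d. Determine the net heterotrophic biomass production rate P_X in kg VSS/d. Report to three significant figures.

The observed yield is Y_obs = Y/(1 + k_d·θ_c) = 0.306 / (1 + 0.0487 × 16.7) = 0.306 / 1.813 = 0.1688 g VSS per g bCOD removed.
ΔS = 2230 − 25.4 = 2205 mg/L, so the substrate removal rate is 546 × 2205/1000 = 1204 kg bCOD/d.
Net biomass production P_X = Y_obs × Q·(S₀ − S) = 0.1688 × 1204 = 203.1 kg VSS/d.

P_X ≈ 203 kg VSS/d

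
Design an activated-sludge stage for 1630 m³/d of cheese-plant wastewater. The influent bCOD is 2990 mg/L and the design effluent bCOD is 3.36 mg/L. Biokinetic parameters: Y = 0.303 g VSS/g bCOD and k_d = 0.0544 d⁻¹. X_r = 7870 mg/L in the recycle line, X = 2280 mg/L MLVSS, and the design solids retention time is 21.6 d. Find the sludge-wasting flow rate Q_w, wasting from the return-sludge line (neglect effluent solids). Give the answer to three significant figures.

Q_w ≈ 86.2 m³/d

From the SRT design equation V = Y Q (S₀−S) θ_c / [X (1 + k_d θ_c)] = 0.303 × 1630 × (2990 − 3.36) × 21.6 / [2280 × (1 + 0.0544 × 21.6)] = 3.19×10^7 / 4959 = 6425 m³.
Q_w = (V·X)/(θ_c X_r) = 6425 × 2280 / (21.6 × 7870) = 86.17 m³/d.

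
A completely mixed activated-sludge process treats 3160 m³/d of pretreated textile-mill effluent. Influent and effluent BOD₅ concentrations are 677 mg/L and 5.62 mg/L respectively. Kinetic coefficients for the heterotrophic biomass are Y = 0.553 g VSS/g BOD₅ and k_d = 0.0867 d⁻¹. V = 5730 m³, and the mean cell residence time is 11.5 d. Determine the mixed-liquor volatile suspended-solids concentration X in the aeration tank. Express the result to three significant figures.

X ≈ 1180 mg/L

X = Y·Q·ΔS·θ_c / [V·(1 + k_d θ_c)] = 0.553 × 3160 × (677 − 5.62) × 11.5 / [5730 × (1 + 0.0867 × 11.5)] = 1179 mg/L.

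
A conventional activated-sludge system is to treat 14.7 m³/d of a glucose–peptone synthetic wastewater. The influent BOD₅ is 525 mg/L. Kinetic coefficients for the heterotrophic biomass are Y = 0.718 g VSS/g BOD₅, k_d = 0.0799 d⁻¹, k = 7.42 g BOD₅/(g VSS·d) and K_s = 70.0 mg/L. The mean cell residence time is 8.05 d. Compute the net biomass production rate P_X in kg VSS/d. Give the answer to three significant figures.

From the Monod/SRT balance for a CMAS, S = K_s·(1+k_d θ_c)/[θ_c·(Y k − k_d) − 1] = 70.0 × (1 + 0.0799 × 8.05) / [8.05 × (0.718 × 7.42 − 0.0799) − 1] = 115.0 / 41.24 = 2.789 mg/L.
Y_obs = Y / (1 + k_d θ_c) = 0.718 / (1 + 0.0799 × 8.05) = 0.718 / 1.643 = 0.4370.
ΔS = 525 − 2.79 = 522.2 mg/L, so the substrate removal rate is 14.7 × 522.2/1000 = 7.676 kg BOD₅/d.
So the net sludge growth is P_X = 0.4370 × 7.676 = 3.354 kg VSS/d.

P_X ≈ 3.35 kg VSS/d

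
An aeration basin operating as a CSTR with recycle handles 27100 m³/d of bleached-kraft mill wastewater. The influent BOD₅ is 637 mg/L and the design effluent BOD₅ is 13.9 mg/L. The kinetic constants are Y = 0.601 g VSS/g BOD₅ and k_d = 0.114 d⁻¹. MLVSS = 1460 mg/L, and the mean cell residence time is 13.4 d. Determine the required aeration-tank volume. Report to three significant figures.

V ≈ 36900 m³

From the SRT design equation V = Y Q (S₀−S) θ_c / [X (1 + k_d θ_c)] = 0.601 × 27100 × (637 − 13.9) × 13.4 / [1460 × (1 + 0.114 × 13.4)] = 1.36×10^8 / 3690 = 36851 m³.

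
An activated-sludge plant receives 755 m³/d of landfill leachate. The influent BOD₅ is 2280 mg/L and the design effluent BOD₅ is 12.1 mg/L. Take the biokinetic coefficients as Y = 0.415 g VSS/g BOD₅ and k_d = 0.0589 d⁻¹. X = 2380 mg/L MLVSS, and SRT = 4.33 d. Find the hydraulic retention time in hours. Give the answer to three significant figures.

τ ≈ 32.7 h

Steady-state biomass mass balance: V·X·(1 + k_d·θ_c) = Y·Q·(S₀ − S)·θ_c, so V = 0.415 × 755 × (2280 − 12.1) × 4.33 / [2380 × (1 + 0.0589 × 4.33)] = 3.08×10^6 / 2987 = 1030 m³.
τ = V/Q = 1030/755 = 1.364 d, or 32.74 h.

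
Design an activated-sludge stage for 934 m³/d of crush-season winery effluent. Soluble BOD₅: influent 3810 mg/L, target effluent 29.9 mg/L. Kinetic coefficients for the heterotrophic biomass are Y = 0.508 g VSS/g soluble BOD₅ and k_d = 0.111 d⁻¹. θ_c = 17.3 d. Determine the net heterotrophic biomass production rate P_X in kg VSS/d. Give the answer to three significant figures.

Correct the yield for decay: Y_obs = Y/(1 + k_d θ_c) = 0.508 / (1 + 0.111 × 17.3) = 0.508 / 2.920 = 0.1740.
ΔS = 3810 − 29.9 = 3780 mg/L, so the substrate removal rate is 934 × 3780/1000 = 3531 kg soluble BOD₅/d.
So the net sludge growth is P_X = 0.1740 × 3531 = 614.2 kg VSS/d.

P_X ≈ 614 kg VSS/d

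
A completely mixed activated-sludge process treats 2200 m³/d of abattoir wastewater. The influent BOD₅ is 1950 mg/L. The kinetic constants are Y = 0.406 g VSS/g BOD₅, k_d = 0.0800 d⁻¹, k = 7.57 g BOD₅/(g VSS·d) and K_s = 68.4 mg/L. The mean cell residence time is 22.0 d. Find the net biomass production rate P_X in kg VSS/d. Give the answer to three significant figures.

For a completely mixed reactor with recycle the Lawrence–McCarty relation gives S = K_s·(1 + k_d·θ_c) / [θ_c·(Y·k − k_d) − 1] = 68.4 × (1 + 0.0800 × 22.0) / [22.0 × (0.406 × 7.57 − 0.0800) − 1] = 188.8 / 64.86 = 2.911 mg/L.
The observed yield is Y_obs = Y/(1 + k_d·θ_c) = 0.406 / (1 + 0.0800 × 22.0) = 0.406 / 2.760 = 0.1471 g VSS per g BOD₅ removed.
Substrate removed = Q·(S₀ − S) = 2200 m³/d × (1950 − 2.91) g/m³ = 4.28×10^6 g/d = 4284 kg/d.
Net biomass production P_X = Y_obs × Q·(S₀ − S) = 0.1471 × 4284 = 630.1 kg VSS/d.

P_X ≈ 630 kg VSS/d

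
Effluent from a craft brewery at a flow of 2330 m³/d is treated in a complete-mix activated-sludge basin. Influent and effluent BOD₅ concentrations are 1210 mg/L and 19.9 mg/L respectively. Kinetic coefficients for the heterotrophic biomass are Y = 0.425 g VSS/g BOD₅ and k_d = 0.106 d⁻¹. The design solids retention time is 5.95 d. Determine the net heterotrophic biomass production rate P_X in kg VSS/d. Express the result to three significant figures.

P_X ≈ 723 kg VSS/d

Y_obs = Y / (1 + k_d θ_c) = 0.425 / (1 + 0.106 × 5.95) = 0.425 / 1.631 = 0.2606.
Substrate removed = Q·(S₀ − S) = 2330 m³/d × (1210 − 19.9) g/m³ = 2.77×10^6 g/d = 2773 kg/d.
P_X = Y_obs · Q(S₀ − S) = 0.2606 × 2773 = 722.7 kg VSS/d.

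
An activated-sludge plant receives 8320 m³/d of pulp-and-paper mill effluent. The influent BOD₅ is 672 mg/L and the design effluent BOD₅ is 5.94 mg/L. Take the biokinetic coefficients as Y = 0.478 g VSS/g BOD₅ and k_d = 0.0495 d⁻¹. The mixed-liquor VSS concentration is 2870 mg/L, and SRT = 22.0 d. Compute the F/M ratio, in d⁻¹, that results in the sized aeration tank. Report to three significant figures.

F/M ≈ 0.200 d⁻¹

From the SRT design equation V = Y Q (S₀−S) θ_c / [X (1 + k_d θ_c)] = 0.478 × 8320 × (672 − 5.94) × 22.0 / [2870 × (1 + 0.0495 × 22.0)] = 5.83×10^7 / 5995 = 9720 m³.
F/M = applied load / biomass = Q·S₀/(V·X) = 8320 × 672 / (9720 × 2870) = 0.2004 d⁻¹.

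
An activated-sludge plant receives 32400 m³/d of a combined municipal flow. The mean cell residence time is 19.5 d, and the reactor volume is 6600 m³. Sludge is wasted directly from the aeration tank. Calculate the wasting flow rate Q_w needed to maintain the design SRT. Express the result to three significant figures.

Q_w ≈ 338 m³/d

Wasting from the aeration tank: Q_w = V / θ_c = 6600 / 19.5 = 338.5 m³/d.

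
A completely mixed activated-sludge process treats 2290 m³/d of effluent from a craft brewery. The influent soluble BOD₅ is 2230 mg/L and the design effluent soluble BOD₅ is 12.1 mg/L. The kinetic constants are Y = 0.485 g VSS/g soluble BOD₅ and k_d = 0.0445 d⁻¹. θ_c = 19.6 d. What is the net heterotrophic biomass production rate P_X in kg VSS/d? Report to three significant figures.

Observed yield with endogenous decay: Y_obs = Y / (1 + k_d·θ_c) = 0.485 / (1 + 0.0445 × 19.6) = 0.485 / 1.872 = 0.2591 g VSS/g soluble BOD₅.
Mass of soluble BOD₅ removed per day: Q(S₀ − S) = 2290 × 2218 g/m³ = 5079 kg/d.
Biomass produced: P_X = Y_obs·Q·ΔS = 0.2591 × 5079 ≈ 1316 kg VSS/d.

P_X ≈ 1320 kg VSS/d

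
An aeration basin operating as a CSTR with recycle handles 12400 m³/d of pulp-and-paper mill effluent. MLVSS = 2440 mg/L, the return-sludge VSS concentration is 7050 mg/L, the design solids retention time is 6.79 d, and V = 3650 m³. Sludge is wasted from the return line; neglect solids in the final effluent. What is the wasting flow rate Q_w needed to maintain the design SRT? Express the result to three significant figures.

θ_c = V·X/(Q_w·X_r) when wasting from the recycle, so Q_w = V·X/(θ_c·X_r) = 3650 × 2440 / (6.79 × 7050) = 186.0 m³/d.

Q_w ≈ 186 m³/d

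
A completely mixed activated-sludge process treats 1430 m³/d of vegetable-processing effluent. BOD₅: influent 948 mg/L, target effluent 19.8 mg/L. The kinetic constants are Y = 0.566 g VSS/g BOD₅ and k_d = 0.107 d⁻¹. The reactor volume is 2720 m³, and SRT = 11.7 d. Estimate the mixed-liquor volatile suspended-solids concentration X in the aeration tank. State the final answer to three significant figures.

X = Y·Q·ΔS·θ_c / [V·(1 + k_d θ_c)] = 0.566 × 1430 × (948 − 19.8) × 11.7 / [2720 × (1 + 0.107 × 11.7)] = 1435 mg/L.

X ≈ 1440 mg/L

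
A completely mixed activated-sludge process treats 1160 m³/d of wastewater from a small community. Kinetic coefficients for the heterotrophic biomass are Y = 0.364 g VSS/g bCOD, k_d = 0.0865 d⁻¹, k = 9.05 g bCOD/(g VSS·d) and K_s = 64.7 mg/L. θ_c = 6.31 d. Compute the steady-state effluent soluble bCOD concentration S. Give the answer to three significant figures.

S ≈ 5.20 mg/L

Effluent substrate depends only on kinetics and SRT: S = K_s(1 + k_d θ_c) / [θ_c(Yk − k_d) − 1] = 64.7 × (1 + 0.0865 × 6.31) / [6.31 × (0.364 × 9.05 − 0.0865) − 1] = 100.0 / 19.24 = 5.198 mg/L.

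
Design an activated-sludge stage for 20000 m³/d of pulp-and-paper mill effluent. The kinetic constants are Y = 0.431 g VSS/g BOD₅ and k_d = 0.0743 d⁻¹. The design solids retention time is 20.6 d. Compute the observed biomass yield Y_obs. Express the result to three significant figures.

Observed yield with endogenous decay: Y_obs = Y / (1 + k_d·θ_c) = 0.431 / (1 + 0.0743 × 20.6) = 0.431 / 2.531 = 0.1703 g VSS/g BOD₅.

Y_obs ≈ 0.170 g VSS/g BOD₅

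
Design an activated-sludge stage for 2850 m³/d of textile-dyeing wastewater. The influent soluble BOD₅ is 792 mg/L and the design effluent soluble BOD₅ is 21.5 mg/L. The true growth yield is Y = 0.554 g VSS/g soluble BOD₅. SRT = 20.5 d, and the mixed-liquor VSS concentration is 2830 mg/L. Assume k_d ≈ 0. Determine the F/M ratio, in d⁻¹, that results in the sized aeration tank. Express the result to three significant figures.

F/M ≈ 0.0905 d⁻¹

With k_d = 0 the design equation reduces to V = Y Q (S₀−S) θ_c / X = 0.554 × 2850 × (792 − 21.5) × 20.5 / 2830 = 8812 m³.
F/M = Q·S₀ / (V·X) = 2850 × 792 / (8812 × 2830) = 0.09051 g soluble BOD₅·(g VSS·d)⁻¹.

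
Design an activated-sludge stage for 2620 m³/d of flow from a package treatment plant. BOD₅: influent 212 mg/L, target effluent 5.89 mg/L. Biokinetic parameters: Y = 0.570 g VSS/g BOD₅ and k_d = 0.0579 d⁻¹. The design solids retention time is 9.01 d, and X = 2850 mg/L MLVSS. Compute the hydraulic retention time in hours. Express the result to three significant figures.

τ ≈ 5.86 h

Steady-state biomass mass balance: V·X·(1 + k_d·θ_c) = Y·Q·(S₀ − S)·θ_c, so V = 0.570 × 2620 × (212 − 5.89) × 9.01 / [2850 × (1 + 0.0579 × 9.01)] = 2.77×10^6 / 4337 = 639.5 m³.
HRT = V/Q = 639.5 m³ / 2620 m³·d⁻¹ = 0.2441 d × 24 = 5.858 h.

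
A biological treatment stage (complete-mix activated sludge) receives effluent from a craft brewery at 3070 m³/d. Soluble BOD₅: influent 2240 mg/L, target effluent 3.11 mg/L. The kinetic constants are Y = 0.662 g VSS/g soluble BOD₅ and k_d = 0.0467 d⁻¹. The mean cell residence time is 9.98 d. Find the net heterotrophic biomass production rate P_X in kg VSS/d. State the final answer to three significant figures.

P_X ≈ 3100 kg VSS/d

Observed yield with endogenous decay: Y_obs = Y / (1 + k_d·θ_c) = 0.662 / (1 + 0.0467 × 9.98) = 0.662 / 1.466 = 0.4515 g VSS/g soluble BOD₅.
Q·(S₀ − S) = 3070 × (2240 − 3.11) × 10⁻³ = 6867 kg/d removed.
Net biomass production P_X = Y_obs × Q·(S₀ − S) = 0.4515 × 6867 = 3101 kg VSS/d.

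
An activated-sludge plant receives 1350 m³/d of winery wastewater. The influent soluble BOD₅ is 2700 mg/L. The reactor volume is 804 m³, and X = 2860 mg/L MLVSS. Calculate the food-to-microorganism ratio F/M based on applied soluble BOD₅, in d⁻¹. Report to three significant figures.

F/M = Q·S₀ / (V·X) = 1350 × 2700 / (804.0 × 2860) = 1.585 g soluble BOD₅·(g VSS·d)⁻¹.

F/M ≈ 1.59 d⁻¹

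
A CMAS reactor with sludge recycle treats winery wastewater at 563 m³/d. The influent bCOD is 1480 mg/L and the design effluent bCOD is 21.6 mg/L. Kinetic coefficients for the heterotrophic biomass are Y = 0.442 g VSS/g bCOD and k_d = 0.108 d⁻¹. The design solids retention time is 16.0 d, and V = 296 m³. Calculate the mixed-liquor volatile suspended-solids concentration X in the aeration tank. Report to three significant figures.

X ≈ 7190 mg/L

From V·X·(1 + k_d·θ_c) = Y·Q·(S₀ − S)·θ_c: X = 0.442 × 563 × (1480 − 21.6) × 16.0 / [296 × (1 + 0.108 × 16.0)] = 7191 mg/L.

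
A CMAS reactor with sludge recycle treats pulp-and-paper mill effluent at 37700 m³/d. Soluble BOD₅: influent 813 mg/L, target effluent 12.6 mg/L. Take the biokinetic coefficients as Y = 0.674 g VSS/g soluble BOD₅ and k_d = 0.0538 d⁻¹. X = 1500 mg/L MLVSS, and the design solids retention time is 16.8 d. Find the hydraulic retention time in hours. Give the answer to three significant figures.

τ ≈ 76.2 h

Rearranging the biomass balance for a CMAS with decay, V = Y·Q·ΔS·θ_c / [X·(1+k_d θ_c)] = 0.674 × 37700 × (813 − 12.6) × 16.8 / [1500 × (1 + 0.0538 × 16.8)] = 3.42×10^8 / 2856 = 119645 m³.
Hydraulic retention time τ = V/Q = 119645 / 37700 = 3.174 d = 76.17 h.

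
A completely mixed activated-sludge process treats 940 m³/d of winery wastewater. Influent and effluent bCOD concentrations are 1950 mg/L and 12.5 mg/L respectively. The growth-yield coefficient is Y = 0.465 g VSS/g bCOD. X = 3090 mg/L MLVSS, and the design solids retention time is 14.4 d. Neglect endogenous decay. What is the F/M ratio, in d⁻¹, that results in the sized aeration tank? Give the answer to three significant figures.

With k_d = 0 the design equation reduces to V = Y Q (S₀−S) θ_c / X = 0.465 × 940 × (1950 − 12.5) × 14.4 / 3090 = 3947 m³.
Food-to-microorganism ratio F/M = Q S₀ / (V X) = 940 × 1950 / (3947 × 3090) = 0.1503 d⁻¹.

F/M ≈ 0.150 d⁻¹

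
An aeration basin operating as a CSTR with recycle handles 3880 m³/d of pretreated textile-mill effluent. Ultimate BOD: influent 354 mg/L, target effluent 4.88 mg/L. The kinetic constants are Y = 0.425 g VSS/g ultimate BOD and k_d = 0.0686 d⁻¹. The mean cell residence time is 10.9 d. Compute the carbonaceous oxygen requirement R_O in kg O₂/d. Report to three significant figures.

R_O ≈ 887 kg O₂/d

Y_obs = Y / (1 + k_d θ_c) = 0.425 / (1 + 0.0686 × 10.9) = 0.425 / 1.748 = 0.2432.
Substrate removed = Q·(S₀ − S) = 3880 m³/d × (354 − 4.88) g/m³ = 1.35×10^6 g/d = 1355 kg/d.
P_X = Y_obs·Q·(S₀ − S) = 0.2432 × 1355 = 329.4 kg VSS/d.
R_O = Q·(S₀ − S) − 1.42·P_X = 1355 − 1.42 × 329.4 = 886.8 kg O₂/d.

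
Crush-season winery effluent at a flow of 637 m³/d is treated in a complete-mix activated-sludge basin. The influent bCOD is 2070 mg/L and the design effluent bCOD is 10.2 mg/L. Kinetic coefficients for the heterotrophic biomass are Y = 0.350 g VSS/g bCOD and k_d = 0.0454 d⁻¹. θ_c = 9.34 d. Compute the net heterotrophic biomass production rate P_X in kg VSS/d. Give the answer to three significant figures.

Y_obs = Y / (1 + k_d θ_c) = 0.350 / (1 + 0.0454 × 9.34) = 0.350 / 1.424 = 0.2458.
Substrate removed = Q·(S₀ − S) = 637 m³/d × (2070 − 10.2) g/m³ = 1.31×10^6 g/d = 1312 kg/d.
Net biomass production P_X = Y_obs × Q·(S₀ − S) = 0.2458 × 1312 = 322.5 kg VSS/d.

P_X ≈ 322 kg VSS/d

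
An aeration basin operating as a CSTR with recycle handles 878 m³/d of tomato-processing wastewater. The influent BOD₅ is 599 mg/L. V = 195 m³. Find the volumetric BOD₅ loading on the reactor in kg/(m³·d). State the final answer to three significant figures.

L_v ≈ 2.70 kg BOD₅/(m³·d)

Volumetric loading L_v = Q·S₀ / V = 878 × 599 g/m³ / 195.0 m³ = 2697 g/(m³·d) = 2.697 kg BOD₅/(m³·d).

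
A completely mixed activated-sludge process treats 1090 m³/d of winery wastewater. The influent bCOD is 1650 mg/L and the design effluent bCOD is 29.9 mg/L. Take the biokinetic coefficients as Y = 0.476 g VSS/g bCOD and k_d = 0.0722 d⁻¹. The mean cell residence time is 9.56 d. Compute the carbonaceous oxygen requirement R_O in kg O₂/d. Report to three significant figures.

Correct the yield for decay: Y_obs = Y/(1 + k_d θ_c) = 0.476 / (1 + 0.0722 × 9.56) = 0.476 / 1.690 = 0.2816.
ΔS = 1650 − 29.9 = 1620 mg/L, so the substrate removal rate is 1090 × 1620/1000 = 1766 kg bCOD/d.
Net sludge production P_X = 0.2816 × 1766 = 497.3 kg VSS/d.
R_O = Q·(S₀ − S) − 1.42·P_X = 1766 − 1.42 × 497.3 = 1060 kg O₂/d.

R_O ≈ 1060 kg O₂/d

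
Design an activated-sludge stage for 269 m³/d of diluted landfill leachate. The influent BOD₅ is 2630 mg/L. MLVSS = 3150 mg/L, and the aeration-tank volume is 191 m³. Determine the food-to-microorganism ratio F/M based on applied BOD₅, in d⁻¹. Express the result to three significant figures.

F/M = applied load / biomass = Q·S₀/(V·X) = 269 × 2630 / (191.0 × 3150) = 1.176 d⁻¹.

F/M ≈ 1.18 d⁻¹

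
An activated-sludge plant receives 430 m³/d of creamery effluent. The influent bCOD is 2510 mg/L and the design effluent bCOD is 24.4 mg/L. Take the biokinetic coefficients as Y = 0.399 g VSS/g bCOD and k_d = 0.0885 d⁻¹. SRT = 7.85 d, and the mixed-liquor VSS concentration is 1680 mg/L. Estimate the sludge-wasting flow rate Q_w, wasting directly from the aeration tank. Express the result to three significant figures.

Q_w ≈ 150 m³/d

Steady-state biomass mass balance: V·X·(1 + k_d·θ_c) = Y·Q·(S₀ − S)·θ_c, so V = 0.399 × 430 × (2510 − 24.4) × 7.85 / [1680 × (1 + 0.0885 × 7.85)] = 3.35×10^6 / 2847 = 1176 m³.
With mixed-liquor wasting, θ_c = V/Q_w, so Q_w = V/θ_c = 1176/7.85 = 149.8 m³/d.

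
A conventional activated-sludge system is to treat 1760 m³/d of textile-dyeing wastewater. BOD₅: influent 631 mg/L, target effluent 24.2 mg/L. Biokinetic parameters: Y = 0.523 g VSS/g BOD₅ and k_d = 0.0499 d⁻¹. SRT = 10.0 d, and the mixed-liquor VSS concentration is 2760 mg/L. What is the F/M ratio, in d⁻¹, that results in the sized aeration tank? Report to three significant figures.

F/M ≈ 0.298 d⁻¹

Steady-state biomass mass balance: V·X·(1 + k_d·θ_c) = Y·Q·(S₀ − S)·θ_c, so V = 0.523 × 1760 × (631 − 24.2) × 10.0 / [2760 × (1 + 0.0499 × 10.0)] = 5.59×10^6 / 4137 = 1350 m³.
Food-to-microorganism ratio F/M = Q S₀ / (V X) = 1760 × 631 / (1350 × 2760) = 0.2980 d⁻¹.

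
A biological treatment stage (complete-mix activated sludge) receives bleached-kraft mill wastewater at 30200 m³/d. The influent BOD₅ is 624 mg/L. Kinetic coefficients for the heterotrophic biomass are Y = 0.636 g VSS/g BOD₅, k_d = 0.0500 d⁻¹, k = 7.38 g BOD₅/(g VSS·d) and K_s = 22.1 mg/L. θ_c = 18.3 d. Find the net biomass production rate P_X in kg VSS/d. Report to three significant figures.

P_X ≈ 6250 kg VSS/d

Effluent substrate depends only on kinetics and SRT: S = K_s(1 + k_d θ_c) / [θ_c(Yk − k_d) − 1] = 22.1 × (1 + 0.0500 × 18.3) / [18.3 × (0.636 × 7.38 − 0.0500) − 1] = 42.32 / 83.98 = 0.5040 mg/L.
The observed yield is Y_obs = Y/(1 + k_d·θ_c) = 0.636 / (1 + 0.0500 × 18.3) = 0.636 / 1.915 = 0.3321 g VSS per g BOD₅ removed.
ΔS = 624 − 0.504 = 623.5 mg/L, so the substrate removal rate is 30200 × 623.5/1000 = 18830 kg BOD₅/d.
So the net sludge growth is P_X = 0.3321 × 18830 = 6254 kg VSS/d.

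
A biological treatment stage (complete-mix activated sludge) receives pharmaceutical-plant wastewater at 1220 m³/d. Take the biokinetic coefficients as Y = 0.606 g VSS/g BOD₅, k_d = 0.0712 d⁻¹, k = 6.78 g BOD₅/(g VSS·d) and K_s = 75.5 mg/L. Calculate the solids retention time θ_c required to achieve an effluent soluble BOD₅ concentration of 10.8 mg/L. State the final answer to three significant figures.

Specific growth rate at S = 10.8 mg/L: μ = YkS/(K_s+S) = 0.606·6.78·10.8/(75.5+10.8) = 0.5142 d⁻¹.
θ_c = 1/(μ − k_d) = 1/(0.5142 − 0.0712) = 1/0.4430 = 2.257 d.

θ_c ≈ 2.26 d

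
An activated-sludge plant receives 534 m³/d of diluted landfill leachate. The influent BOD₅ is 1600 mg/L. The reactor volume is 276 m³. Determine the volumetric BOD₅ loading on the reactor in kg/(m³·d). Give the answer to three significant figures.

L_v ≈ 3.10 kg BOD₅/(m³·d)

Volumetric loading L_v = Q·S₀ / V = 534 × 1600 g/m³ / 276.0 m³ = 3096 g/(m³·d) = 3.096 kg BOD₅/(m³·d).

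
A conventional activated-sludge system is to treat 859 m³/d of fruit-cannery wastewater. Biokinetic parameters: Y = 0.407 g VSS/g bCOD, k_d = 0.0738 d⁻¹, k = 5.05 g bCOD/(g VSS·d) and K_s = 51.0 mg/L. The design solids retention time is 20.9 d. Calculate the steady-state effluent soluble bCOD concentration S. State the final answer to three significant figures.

Effluent substrate depends only on kinetics and SRT: S = K_s(1 + k_d θ_c) / [θ_c(Yk − k_d) − 1] = 51.0 × (1 + 0.0738 × 20.9) / [20.9 × (0.407 × 5.05 − 0.0738) − 1] = 129.7 / 40.41 = 3.208 mg/L.

S ≈ 3.21 mg/L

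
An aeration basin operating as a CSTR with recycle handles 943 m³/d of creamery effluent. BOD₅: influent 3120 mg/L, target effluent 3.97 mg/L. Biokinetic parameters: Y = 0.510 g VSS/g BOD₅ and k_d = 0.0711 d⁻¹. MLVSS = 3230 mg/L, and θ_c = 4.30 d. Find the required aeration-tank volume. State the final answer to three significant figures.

V ≈ 1530 m³

From the SRT design equation V = Y Q (S₀−S) θ_c / [X (1 + k_d θ_c)] = 0.510 × 943 × (3120 − 3.97) × 4.30 / [3230 × (1 + 0.0711 × 4.30)] = 6.44×10^6 / 4218 = 1528 m³.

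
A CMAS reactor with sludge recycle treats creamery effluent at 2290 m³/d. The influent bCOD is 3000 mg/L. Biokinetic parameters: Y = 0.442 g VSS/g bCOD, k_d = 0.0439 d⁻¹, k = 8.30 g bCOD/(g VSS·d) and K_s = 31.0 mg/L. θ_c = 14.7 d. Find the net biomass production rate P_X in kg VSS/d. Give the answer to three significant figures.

P_X ≈ 1840 kg VSS/d

For a completely mixed reactor with recycle the Lawrence–McCarty relation gives S = K_s·(1 + k_d·θ_c) / [θ_c·(Y·k − k_d) − 1] = 31.0 × (1 + 0.0439 × 14.7) / [14.7 × (0.442 × 8.30 − 0.0439) − 1] = 51.01 / 52.28 = 0.9756 mg/L.
Y_obs = Y / (1 + k_d θ_c) = 0.442 / (1 + 0.0439 × 14.7) = 0.442 / 1.645 = 0.2686.
ΔS = 3000 − 0.976 = 2999 mg/L, so the substrate removal rate is 2290 × 2999/1000 = 6868 kg bCOD/d.
Net biomass production P_X = Y_obs × Q·(S₀ − S) = 0.2686 × 6868 = 1845 kg VSS/d.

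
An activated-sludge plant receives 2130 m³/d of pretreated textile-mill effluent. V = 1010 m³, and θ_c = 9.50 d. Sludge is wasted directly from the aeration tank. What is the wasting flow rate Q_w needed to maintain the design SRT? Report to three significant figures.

Q_w ≈ 106 m³/d

Wasting from the aeration tank: Q_w = V / θ_c = 1010 / 9.50 = 106.3 m³/d.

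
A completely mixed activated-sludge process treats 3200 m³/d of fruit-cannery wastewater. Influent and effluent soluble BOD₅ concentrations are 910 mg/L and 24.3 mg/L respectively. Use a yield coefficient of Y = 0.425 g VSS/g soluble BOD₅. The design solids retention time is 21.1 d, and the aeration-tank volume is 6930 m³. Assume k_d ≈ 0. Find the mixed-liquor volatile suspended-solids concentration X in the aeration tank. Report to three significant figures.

From V·X = Y·Q·(S₀ − S)·θ_c (decay neglected): X = 0.425 × 3200 × (910 − 24.3) × 21.1 / 6930 = 3668 mg/L.

X ≈ 3670 mg/L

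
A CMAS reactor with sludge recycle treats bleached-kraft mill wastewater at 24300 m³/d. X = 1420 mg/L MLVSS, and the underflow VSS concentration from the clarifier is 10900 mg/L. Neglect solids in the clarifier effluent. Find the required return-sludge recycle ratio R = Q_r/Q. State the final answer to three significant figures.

R ≈ 0.150

Solids balance on the clarifier gives (1+R)X = R·X_r, so R = X/(X_r − X) = 1420 / (10900 − 1420) = 0.1498.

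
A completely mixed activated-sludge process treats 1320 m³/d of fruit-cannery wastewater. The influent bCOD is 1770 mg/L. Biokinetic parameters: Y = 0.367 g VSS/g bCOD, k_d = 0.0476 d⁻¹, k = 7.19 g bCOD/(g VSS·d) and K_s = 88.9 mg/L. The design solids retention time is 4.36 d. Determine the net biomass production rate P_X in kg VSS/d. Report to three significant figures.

P_X ≈ 706 kg VSS/d

From the Monod/SRT balance for a CMAS, S = K_s·(1+k_d θ_c)/[θ_c·(Y k − k_d) − 1] = 88.9 × (1 + 0.0476 × 4.36) / [4.36 × (0.367 × 7.19 − 0.0476) − 1] = 107.3 / 10.30 = 10.43 mg/L.
Observed yield with endogenous decay: Y_obs = Y / (1 + k_d·θ_c) = 0.367 / (1 + 0.0476 × 4.36) = 0.367 / 1.208 = 0.3039 g VSS/g bCOD.
Mass of bCOD removed per day: Q(S₀ − S) = 1320 × 1760 g/m³ = 2323 kg/d.
So the net sludge growth is P_X = 0.3039 × 2323 = 705.9 kg VSS/d.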